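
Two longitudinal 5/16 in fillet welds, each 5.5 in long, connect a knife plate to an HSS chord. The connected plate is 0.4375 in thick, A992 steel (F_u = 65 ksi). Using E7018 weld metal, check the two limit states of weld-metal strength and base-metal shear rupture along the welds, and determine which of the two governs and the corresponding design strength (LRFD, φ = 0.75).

E70XX → F_EXX = 70 ksi.
t_e = 0.707 × 0.3125 = 0.2209 in; L = 11 in.
Weld metal: φR_n = 0.75 × 0.6 × 70 × 0.2209 × 11 = 76.55 kip.
Base metal (shear rupture): φR_n = 0.75 × 0.6 × 65 × 0.4375 × 11 = 140.8 kip.
Governing: weld metal.

φR_n ≈ 76.6 kip (weld metal governs)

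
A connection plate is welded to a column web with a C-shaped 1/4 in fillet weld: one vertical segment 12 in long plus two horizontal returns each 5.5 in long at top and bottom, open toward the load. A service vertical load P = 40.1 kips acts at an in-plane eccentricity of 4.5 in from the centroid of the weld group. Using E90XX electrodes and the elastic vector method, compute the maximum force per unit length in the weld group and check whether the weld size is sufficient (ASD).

f_max ≈ 3.47 kip/in; adequate

E90XX → F_EXX = 90 ksi.
Total weld length L_w = 23 in. Treat welds as unit-width lines.
Centroid: x̄ = 2×5.5×2.75 / 23 = 1.315 in from the vertical weld.
Polar moment about centroid: J = I_x + I_y = [12³/12 + 2×5.5×6²] + [12×1.315² + 2(5.5³/12 + 5.5×1.435²)] = 611.1 in³.
Direct shear f_v = P/L_w = 40.1 / 23 = 1.743 kip/in (vertical).
Torsion M = P·e = 40.1 × 4.5 = 180.45 kip·in.
Critical point at (x, y) = (4.185, 6) from centroid. f_tx = M·y/J = 1.772 kip/in; f_ty = M·x/J = 1.236 kip/in.
Resultant f_max = √[f_tx² + (f_v + f_ty)²] = √[1.772² + (1.743 + 1.236)²] = 3.466 kip/in.
Capacity per unit length: r_n/Ω = (1/2.0) × 0.6 × 90 × (0.707 × 0.25) = 4.772 kip/in.
3.466 ≤ 4.772 → adequate.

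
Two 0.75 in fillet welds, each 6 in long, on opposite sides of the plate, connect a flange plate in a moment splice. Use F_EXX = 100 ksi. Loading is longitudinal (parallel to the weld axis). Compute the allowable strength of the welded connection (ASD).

Effective throat t_e = 0.707 × 0.75 = 0.5302 in.
Total length L = 12 in; A_we = 0.5302 × 12 = 6.363 in².
F_nw = 0.6 F_EXX = 0.6 × 100 = 60 ksi.
R_n = 60 × 6.363 = 381.8 kip; R_n/Ω = 381.8/2.0 = 190.9 kip.

R_n/Ω ≈ 191 kip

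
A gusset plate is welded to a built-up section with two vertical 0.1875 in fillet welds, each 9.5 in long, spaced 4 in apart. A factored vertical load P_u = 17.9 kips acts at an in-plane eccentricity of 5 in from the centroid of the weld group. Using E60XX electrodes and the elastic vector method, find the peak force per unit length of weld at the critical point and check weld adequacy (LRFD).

E60XX → F_EXX = 60 ksi.
Total weld length L_w = 19 in. Treat welds as unit-width lines.
Polar moment about centroid: J = 2[d³/12 + d(b/2)²] = 2[9.5³/12 + 9.5×2²] = 218.9 in³.
Direct shear f_v = P/L_w = 17.9 / 19 = 0.9421 kip/in (vertical).
Torsion M = P·e = 17.9 × 5 = 89.5 kip·in.
Critical point at (x, y) = (2, 4.75) from centroid. f_tx = M·y/J = 1.942 kip/in; f_ty = M·x/J = 0.8177 kip/in.
Resultant f_max = √[f_tx² + (f_v + f_ty)²] = √[1.942² + (0.9421 + 0.8177)²] = 2.621 kip/in.
Capacity per unit length: φr_n = 0.75 × 0.6 × 60 × (0.707 × 0.1875) = 3.579 kip/in.
2.621 ≤ 3.579 → adequate.

f_max ≈ 2.62 kip/in; adequate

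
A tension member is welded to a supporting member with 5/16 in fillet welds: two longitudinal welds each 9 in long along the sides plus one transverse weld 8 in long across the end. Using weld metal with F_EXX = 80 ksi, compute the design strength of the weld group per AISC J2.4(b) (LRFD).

t_e = 0.707 × 0.3125 = 0.2209 in.
R_nwl = 0.6 × 80 × 0.2209 × 18 = 190.9 kip (longitudinal, 2 welds).
R_nwt = 0.6 × 80 × 0.2209 × 8 = 84.84 kip (transverse, base value).
(i) R_nwl + R_nwt = 275.7 kip; (ii) 0.85 R_nwl + 1.5 R_nwt = 289.5 kip.
R_n = max = 289.5 kip [governs: (ii)]; φR_n = 217.1 kip.

φR_n ≈ 217 kip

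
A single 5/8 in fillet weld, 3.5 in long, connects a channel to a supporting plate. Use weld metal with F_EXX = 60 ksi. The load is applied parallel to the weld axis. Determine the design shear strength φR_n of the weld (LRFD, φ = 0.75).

φR_n ≈ 41.8 kip

Effective throat t_e = 0.707 × 0.625 = 0.4419 in.
Total length L = 3.5 in; A_we = 0.4419 × 3.5 = 1.547 in².
F_nw = 0.6 F_EXX = 0.6 × 60 = 36 ksi.
φR_n = 0.75 × 36 × 1.547 = 41.76 kip.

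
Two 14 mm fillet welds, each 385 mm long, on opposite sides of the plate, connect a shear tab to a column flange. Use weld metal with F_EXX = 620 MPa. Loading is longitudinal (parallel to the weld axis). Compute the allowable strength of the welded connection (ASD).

R_n/Ω ≈ 1420 kN

Effective throat t_e = 0.707 × 14 = 9.898 mm.
Total length L = 770 mm; A_we = 9.898 × 770 = 7621 mm².
F_nw = 0.6 F_EXX = 0.6 × 620 = 372 MPa.
R_n = 372 × 7621 × 10⁻³ = 2835 kN; R_n/Ω = 2835/2.0 = 1418 kN.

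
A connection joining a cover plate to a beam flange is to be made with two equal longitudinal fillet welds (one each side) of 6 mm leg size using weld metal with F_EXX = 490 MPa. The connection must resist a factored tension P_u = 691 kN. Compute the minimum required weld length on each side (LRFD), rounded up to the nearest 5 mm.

L = 370 mm on each side

Throat t_e = 0.707 × 6 = 4.242 mm.
φr_n = 0.75 × 0.6 × 490 × 4.242 × 10⁻³ = 0.9354 kN/mm.
L_req = P_u / φr_n = 691 / 0.9354 = 738.8 mm total.
Per side: 738.8 / 2 = 369.4 mm.
Round up → use L = 370 mm on each side.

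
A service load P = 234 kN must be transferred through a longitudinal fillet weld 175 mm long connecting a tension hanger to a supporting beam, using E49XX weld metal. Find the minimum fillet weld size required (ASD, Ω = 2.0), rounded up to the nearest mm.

E49XX → F_EXX = 490 MPa.
Total weld length L = 175 mm.
Required throat t_e = P × Ω / (0.6 F_EXX × L) = 234 × 2.0 / (0.6 × 490 × 175 × 10⁻³) = 9.096 mm.
Required leg w = t_e / 0.707 = 12.87 mm → use 13 mm.

w = 13 mm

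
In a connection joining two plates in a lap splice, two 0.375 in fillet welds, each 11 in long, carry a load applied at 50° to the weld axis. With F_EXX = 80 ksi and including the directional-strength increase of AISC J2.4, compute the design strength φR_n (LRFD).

φR_n ≈ 280 kips

t_e = 0.707 × 0.375 = 0.2651 in; A_we = 0.2651 × 22 = 5.833 in².
Directional factor: 1.0 + 0.5 sin^1.5(50°) = 1.335.
F_nw = 0.6 × 80 × 1.335 = 64.09 ksi.
φR_n = 0.75 × 64.09 × 5.833 = 280.4 kips.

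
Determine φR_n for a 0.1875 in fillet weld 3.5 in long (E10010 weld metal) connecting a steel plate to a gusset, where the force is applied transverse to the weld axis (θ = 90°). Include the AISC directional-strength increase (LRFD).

φR_n ≈ 31.3 kip

E100XX → F_EXX = 100 ksi.
t_e = 0.707 × 0.1875 = 0.1326 in; A_we = 0.1326 × 3.5 = 0.464 in².
Directional factor: 1.0 + 0.5 sin^1.5(90°) = 1.5.
F_nw = 0.6 × 100 × 1.5 = 90 ksi.
φR_n = 0.75 × 90 × 0.464 = 31.32 kip.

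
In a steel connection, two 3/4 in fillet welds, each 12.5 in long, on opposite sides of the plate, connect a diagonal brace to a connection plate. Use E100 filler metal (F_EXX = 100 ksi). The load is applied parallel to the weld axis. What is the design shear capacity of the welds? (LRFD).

φR_n ≈ 597 kips

Effective throat t_e = 0.707 × 0.75 = 0.5302 in.
Total length L = 25 in; A_we = 0.5302 × 25 = 13.26 in².
F_nw = 0.6 F_EXX = 0.6 × 100 = 60 ksi.
φR_n = 0.75 × 60 × 13.26 = 596.5 kips.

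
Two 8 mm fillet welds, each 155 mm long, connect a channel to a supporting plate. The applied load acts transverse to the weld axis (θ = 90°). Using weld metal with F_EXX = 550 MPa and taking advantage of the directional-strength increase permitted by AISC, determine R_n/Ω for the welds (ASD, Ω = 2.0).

R_n/Ω ≈ 434 kN

t_e = 0.707 × 8 = 5.656 mm; A_we = 5.656 × 310 = 1753 mm².
Directional factor: 1.0 + 0.5 sin^1.5(90°) = 1.5.
F_nw = 0.6 × 550 × 1.5 = 495 MPa.
R_n/Ω = (495 × 1753) / 2.0 × 10⁻³ = 434 kN.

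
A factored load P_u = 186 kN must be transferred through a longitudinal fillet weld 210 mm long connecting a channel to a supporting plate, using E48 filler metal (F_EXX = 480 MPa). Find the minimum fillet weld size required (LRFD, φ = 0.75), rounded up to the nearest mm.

Total weld length L = 210 mm.
Required throat t_e = P_u / (φ × 0.6 F_EXX × L) = 186 / (0.75 × 0.6 × 480 × 210 × 10⁻³) = 4.101 mm.
Required leg w = t_e / 0.707 = 5.8 mm → use 6 mm.

w = 6 mm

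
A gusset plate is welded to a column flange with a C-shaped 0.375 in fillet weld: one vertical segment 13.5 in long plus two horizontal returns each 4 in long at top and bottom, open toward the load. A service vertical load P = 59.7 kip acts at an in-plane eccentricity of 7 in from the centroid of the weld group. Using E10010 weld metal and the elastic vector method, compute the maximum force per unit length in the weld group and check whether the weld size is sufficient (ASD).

f_max ≈ 6.89 kip/in; adequate

E100XX → F_EXX = 100 ksi.
Total weld length L_w = 21.5 in. Treat welds as unit-width lines.
Centroid: x̄ = 2×4×2 / 21.5 = 0.7442 in from the vertical weld.
Polar moment about centroid: J = I_x + I_y = [13.5³/12 + 2×4×6.75²] + [13.5×0.7442² + 2(4³/12 + 4×1.256²)] = 600.3 in³.
Direct shear f_v = P/L_w = 59.7 / 21.5 = 2.777 kip/in (vertical).
Torsion M = P·e = 59.7 × 7 = 417.9 kip·in.
Critical point at (x, y) = (3.256, 6.75) from centroid. f_tx = M·y/J = 4.699 kip/in; f_ty = M·x/J = 2.267 kip/in.
Resultant f_max = √[f_tx² + (f_v + f_ty)²] = √[4.699² + (2.777 + 2.267)²] = 6.893 kip/in.
Capacity per unit length: r_n/Ω = (1/2.0) × 0.6 × 100 × (0.707 × 0.375) = 7.954 kip/in.
6.893 ≤ 7.954 → adequate.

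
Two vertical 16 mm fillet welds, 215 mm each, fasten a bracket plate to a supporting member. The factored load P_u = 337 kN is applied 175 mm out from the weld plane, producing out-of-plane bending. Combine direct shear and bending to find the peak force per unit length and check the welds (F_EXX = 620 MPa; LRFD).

L_w = 2 × 215 = 430 mm; section modulus (unit throat) S = 2 × L²/6 = 15410 mm².
Direct shear f_v = P/L_w = 337×10³/430 = 783.7 N/mm.
Moment M = P × e = 337×10³ × 175 = 58975000 N·mm; bending f_b = M/S = 3827 N/mm.
f_max = √(f_v² + f_b²) = √(783.7² + 3827²) = 3907 N/mm.
φr_n = 0.75 × 0.6 × 620 × (0.707 × 16) = 3156 N/mm → NOT adequate.

f_max ≈ 3910 N/mm; NOT adequate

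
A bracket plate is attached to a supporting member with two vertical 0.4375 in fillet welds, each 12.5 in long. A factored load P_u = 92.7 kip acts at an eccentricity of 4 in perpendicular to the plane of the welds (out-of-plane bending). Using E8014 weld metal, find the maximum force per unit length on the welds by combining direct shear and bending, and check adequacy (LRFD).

f_max ≈ 8.03 kip/in; adequate

E80XX → F_EXX = 80 ksi.
L_w = 2 × 12.5 = 25 in; section modulus (unit throat) S = 2 × L²/6 = 52.08 in².
Direct shear f_v = P/L_w = 92.7/25 = 3.708 kip/in.
Moment M = P × e = 92.7 × 4 = 370.8 kip·in; bending f_b = M/S = 7.119 kip/in.
f_max = √(f_v² + f_b²) = √(3.708² + 7.119²) = 8.027 kip/in.
φr_n = 0.75 × 0.6 × 80 × (0.707 × 0.4375) = 11.14 kip/in → adequate.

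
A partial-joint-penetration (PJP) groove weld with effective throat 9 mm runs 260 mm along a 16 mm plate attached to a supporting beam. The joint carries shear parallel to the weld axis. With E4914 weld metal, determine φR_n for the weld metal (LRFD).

φR_n ≈ 516 kN

E49XX → F_EXX = 490 MPa.
Effective throat (given) t_e = 9 mm.
A_we = 9 × 260 = 2340 mm².
F_nw = 0.6 F_EXX = 294 MPa.
φR_n = 0.75 × 294 × 2340 × 10⁻³ = 516 kN.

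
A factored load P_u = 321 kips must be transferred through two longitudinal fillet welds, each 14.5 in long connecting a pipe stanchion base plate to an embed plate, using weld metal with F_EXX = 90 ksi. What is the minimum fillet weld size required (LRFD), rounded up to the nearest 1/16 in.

Total weld length L = 29 in.
Required throat t_e = P_u / (φ × 0.6 F_EXX × L) = 321 / (0.75 × 0.6 × 90 × 29) = 0.2733 in.
Required leg w = t_e / 0.707 = 0.3866 in → use 7/16 in.

w = 7/16 in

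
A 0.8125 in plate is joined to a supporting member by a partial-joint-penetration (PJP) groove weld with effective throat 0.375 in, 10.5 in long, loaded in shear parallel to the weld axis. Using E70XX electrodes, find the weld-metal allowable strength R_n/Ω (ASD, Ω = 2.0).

R_n/Ω ≈ 82.7 kip

E70XX → F_EXX = 70 ksi.
Effective throat (given) t_e = 0.375 in.
A_we = 0.375 × 10.5 = 3.938 in².
F_nw = 0.6 F_EXX = 42 ksi.
R_n/Ω = (42 × 3.938) / 2.0 = 82.69 kip.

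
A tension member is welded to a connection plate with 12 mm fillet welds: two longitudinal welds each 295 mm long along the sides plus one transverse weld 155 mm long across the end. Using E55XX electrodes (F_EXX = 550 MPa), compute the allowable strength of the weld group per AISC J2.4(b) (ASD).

R_n/Ω ≈ 1040 kN

t_e = 0.707 × 12 = 8.484 mm.
R_nwl = 0.6 × 550 × 8.484 × 590 × 10⁻³ = 1652 kN (longitudinal, 2 welds).
R_nwt = 0.6 × 550 × 8.484 × 155 × 10⁻³ = 434 kN (transverse, base value).
(i) R_nwl + R_nwt = 2086 kN; (ii) 0.85 R_nwl + 1.5 R_nwt = 2055 kN.
R_n = max = 2086 kN [governs: (i)]; R_n/Ω = 1043 kN.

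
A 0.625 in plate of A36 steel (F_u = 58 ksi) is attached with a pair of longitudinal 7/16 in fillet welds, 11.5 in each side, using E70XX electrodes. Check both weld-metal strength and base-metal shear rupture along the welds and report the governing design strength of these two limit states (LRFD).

E70XX → F_EXX = 70 ksi.
t_e = 0.707 × 0.4375 = 0.3093 in; L = 23 in.
Weld metal: φR_n = 0.75 × 0.6 × 70 × 0.3093 × 23 = 224.1 kips.
Base metal (shear rupture): φR_n = 0.75 × 0.6 × 58 × 0.625 × 23 = 375.2 kips.
Governing: weld metal.

φR_n ≈ 224 kips (weld metal governs)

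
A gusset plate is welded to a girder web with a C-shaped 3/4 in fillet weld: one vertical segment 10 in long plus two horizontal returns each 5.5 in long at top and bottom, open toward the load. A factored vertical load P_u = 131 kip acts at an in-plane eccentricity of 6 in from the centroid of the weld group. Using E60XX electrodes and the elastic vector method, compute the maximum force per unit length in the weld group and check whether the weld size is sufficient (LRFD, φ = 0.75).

f_max ≈ 16.5 kip/in; NOT adequate

E60XX → F_EXX = 60 ksi.
Total weld length L_w = 21 in. Treat welds as unit-width lines.
Centroid: x̄ = 2×5.5×2.75 / 21 = 1.44 in from the vertical weld.
Polar moment about centroid: J = I_x + I_y = [10³/12 + 2×5.5×5²] + [10×1.44² + 2(5.5³/12 + 5.5×1.31²)] = 425.7 in³.
Direct shear f_v = P/L_w = 131 / 21 = 6.238 kip/in (vertical).
Torsion M = P·e = 131 × 6 = 786 kip·in.
Critical point at (x, y) = (4.06, 5) from centroid. f_tx = M·y/J = 9.232 kip/in; f_ty = M·x/J = 7.496 kip/in.
Resultant f_max = √[f_tx² + (f_v + f_ty)²] = √[9.232² + (6.238 + 7.496)²] = 16.55 kip/in.
Capacity per unit length: φr_n = 0.75 × 0.6 × 60 × (0.707 × 0.75) = 14.32 kip/in.
16.55 > 14.32 → NOT adequate.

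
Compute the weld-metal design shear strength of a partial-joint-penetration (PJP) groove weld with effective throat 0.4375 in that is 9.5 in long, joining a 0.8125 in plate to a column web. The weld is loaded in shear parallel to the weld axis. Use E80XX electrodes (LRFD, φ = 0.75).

φR_n ≈ 150 kips

E80XX → F_EXX = 80 ksi.
Effective throat (given) t_e = 0.4375 in.
A_we = 0.4375 × 9.5 = 4.156 in².
F_nw = 0.6 F_EXX = 48 ksi.
φR_n = 0.75 × 48 × 4.156 = 149.6 kips.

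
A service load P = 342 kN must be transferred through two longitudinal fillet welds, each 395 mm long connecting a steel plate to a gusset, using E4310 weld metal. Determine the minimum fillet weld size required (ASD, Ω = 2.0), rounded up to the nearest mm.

w = 5 mm

E43XX → F_EXX = 430 MPa.
Total weld length L = 790 mm.
Required throat t_e = P × Ω / (0.6 F_EXX × L) = 342 × 2.0 / (0.6 × 430 × 790 × 10⁻³) = 3.356 mm.
Required leg w = t_e / 0.707 = 4.747 mm → use 5 mm.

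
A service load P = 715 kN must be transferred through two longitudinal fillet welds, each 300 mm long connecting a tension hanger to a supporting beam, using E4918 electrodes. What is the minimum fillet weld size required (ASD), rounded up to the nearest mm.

w = 12 mm

E49XX → F_EXX = 490 MPa.
Total weld length L = 600 mm.
Required throat t_e = P × Ω / (0.6 F_EXX × L) = 715 × 2.0 / (0.6 × 490 × 600 × 10⁻³) = 8.107 mm.
Required leg w = t_e / 0.707 = 11.47 mm → use 12 mm.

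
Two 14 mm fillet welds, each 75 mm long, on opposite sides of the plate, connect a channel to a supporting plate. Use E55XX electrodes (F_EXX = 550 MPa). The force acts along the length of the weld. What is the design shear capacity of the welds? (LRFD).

Effective throat t_e = 0.707 × 14 = 9.898 mm.
Total length L = 150 mm; A_we = 9.898 × 150 = 1485 mm².
F_nw = 0.6 F_EXX = 0.6 × 550 = 330 MPa.
φR_n = 0.75 × 330 × 1485 × 10⁻³ = 367.5 kN.

φR_n ≈ 367 kN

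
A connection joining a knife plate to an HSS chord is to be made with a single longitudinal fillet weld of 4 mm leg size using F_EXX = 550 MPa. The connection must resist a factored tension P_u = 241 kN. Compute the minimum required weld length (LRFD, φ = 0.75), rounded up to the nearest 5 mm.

Throat t_e = 0.707 × 4 = 2.828 mm.
φr_n = 0.75 × 0.6 × 550 × 2.828 × 10⁻³ = 0.6999 kN/mm.
L_req = P_u / φr_n = 241 / 0.6999 = 344.3 mm total.
Round up → use L = 345 mm.

L = 345 mm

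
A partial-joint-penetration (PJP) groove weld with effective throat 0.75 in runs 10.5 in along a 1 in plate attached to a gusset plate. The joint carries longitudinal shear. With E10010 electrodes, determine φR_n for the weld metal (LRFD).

φR_n ≈ 354 kips

E100XX → F_EXX = 100 ksi.
Effective throat (given) t_e = 0.75 in.
A_we = 0.75 × 10.5 = 7.875 in².
F_nw = 0.6 F_EXX = 60 ksi.
φR_n = 0.75 × 60 × 7.875 = 354.4 kips.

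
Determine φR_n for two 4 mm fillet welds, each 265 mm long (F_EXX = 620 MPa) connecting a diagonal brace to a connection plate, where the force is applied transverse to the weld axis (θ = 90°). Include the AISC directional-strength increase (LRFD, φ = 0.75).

t_e = 0.707 × 4 = 2.828 mm; A_we = 2.828 × 530 = 1499 mm².
Directional factor: 1.0 + 0.5 sin^1.5(90°) = 1.5.
F_nw = 0.6 × 620 × 1.5 = 558 MPa.
φR_n = 0.75 × 558 × 1499 × 10⁻³ = 627.3 kN.

φR_n ≈ 627 kN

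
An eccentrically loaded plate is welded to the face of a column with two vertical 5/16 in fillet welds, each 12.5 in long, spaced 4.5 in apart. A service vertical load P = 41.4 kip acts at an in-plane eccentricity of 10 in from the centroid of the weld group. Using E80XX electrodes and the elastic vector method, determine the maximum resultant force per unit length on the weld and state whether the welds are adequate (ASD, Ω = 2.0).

f_max ≈ 6.82 kip/in; NOT adequate

E80XX → F_EXX = 80 ksi.
Total weld length L_w = 25 in. Treat welds as unit-width lines.
Polar moment about centroid: J = 2[d³/12 + d(b/2)²] = 2[12.5³/12 + 12.5×2.25²] = 452.1 in³.
Direct shear f_v = P/L_w = 41.4 / 25 = 1.656 kip/in (vertical).
Torsion M = P·e = 41.4 × 10 = 414 kip·in.
Critical point at (x, y) = (2.25, 6.25) from centroid. f_tx = M·y/J = 5.724 kip/in; f_ty = M·x/J = 2.06 kip/in.
Resultant f_max = √[f_tx² + (f_v + f_ty)²] = √[5.724² + (1.656 + 2.06)²] = 6.824 kip/in.
Capacity per unit length: r_n/Ω = (1/2.0) × 0.6 × 80 × (0.707 × 0.3125) = 5.302 kip/in.
6.824 > 5.302 → NOT adequate.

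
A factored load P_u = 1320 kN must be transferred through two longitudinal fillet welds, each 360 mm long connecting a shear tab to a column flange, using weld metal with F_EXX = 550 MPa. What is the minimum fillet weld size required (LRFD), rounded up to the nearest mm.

Total weld length L = 720 mm.
Required throat t_e = P_u / (φ × 0.6 F_EXX × L) = 1320 / (0.75 × 0.6 × 550 × 720 × 10⁻³) = 7.407 mm.
Required leg w = t_e / 0.707 = 10.48 mm → use 11 mm.

w = 11 mm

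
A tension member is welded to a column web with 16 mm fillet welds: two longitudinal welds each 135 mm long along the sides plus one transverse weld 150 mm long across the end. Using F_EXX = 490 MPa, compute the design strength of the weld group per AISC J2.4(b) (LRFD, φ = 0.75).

t_e = 0.707 × 16 = 11.31 mm.
R_nwl = 0.6 × 490 × 11.31 × 270 × 10⁻³ = 897.9 kN (longitudinal, 2 welds).
R_nwt = 0.6 × 490 × 11.31 × 150 × 10⁻³ = 498.9 kN (transverse, base value).
(i) R_nwl + R_nwt = 1397 kN; (ii) 0.85 R_nwl + 1.5 R_nwt = 1512 kN.
R_n = max = 1512 kN [governs: (ii)]; φR_n = 1134 kN.

φR_n ≈ 1130 kN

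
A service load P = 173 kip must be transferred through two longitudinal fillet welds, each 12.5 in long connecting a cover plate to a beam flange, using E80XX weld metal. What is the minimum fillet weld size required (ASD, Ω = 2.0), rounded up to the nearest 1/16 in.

E80XX → F_EXX = 80 ksi.
Total weld length L = 25 in.
Required throat t_e = P × Ω / (0.6 F_EXX × L) = 173 × 2.0 / (0.6 × 80 × 25) = 0.2883 in.
Required leg w = t_e / 0.707 = 0.4078 in → use 7/16 in.

w = 7/16 in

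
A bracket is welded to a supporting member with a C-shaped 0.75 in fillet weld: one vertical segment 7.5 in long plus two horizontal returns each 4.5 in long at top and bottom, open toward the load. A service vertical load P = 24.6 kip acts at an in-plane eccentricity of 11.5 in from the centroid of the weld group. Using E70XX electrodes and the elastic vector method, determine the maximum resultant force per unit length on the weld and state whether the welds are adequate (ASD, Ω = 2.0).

f_max ≈ 8.18 kip/in; adequate

E70XX → F_EXX = 70 ksi.
Total weld length L_w = 16.5 in. Treat welds as unit-width lines.
Centroid: x̄ = 2×4.5×2.25 / 16.5 = 1.227 in from the vertical weld.
Polar moment about centroid: J = I_x + I_y = [7.5³/12 + 2×4.5×3.75²] + [7.5×1.227² + 2(4.5³/12 + 4.5×1.023²)] = 197.6 in³.
Direct shear f_v = P/L_w = 24.6 / 16.5 = 1.491 kip/in (vertical).
Torsion M = P·e = 24.6 × 11.5 = 282.9 kip·in.
Critical point at (x, y) = (3.273, 3.75) from centroid. f_tx = M·y/J = 5.368 kip/in; f_ty = M·x/J = 4.685 kip/in.
Resultant f_max = √[f_tx² + (f_v + f_ty)²] = √[5.368² + (1.491 + 4.685)²] = 8.183 kip/in.
Capacity per unit length: r_n/Ω = (1/2.0) × 0.6 × 70 × (0.707 × 0.75) = 11.14 kip/in.
8.183 ≤ 11.14 → adequate.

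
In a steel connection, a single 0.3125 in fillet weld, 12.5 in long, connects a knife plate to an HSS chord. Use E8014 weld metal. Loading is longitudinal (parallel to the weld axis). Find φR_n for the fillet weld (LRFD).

E80XX → F_EXX = 80 ksi.
Effective throat t_e = 0.707 × 0.3125 = 0.2209 in.
Total length L = 12.5 in; A_we = 0.2209 × 12.5 = 2.762 in².
F_nw = 0.6 F_EXX = 0.6 × 80 = 48 ksi.
φR_n = 0.75 × 48 × 2.762 = 99.42 kips.

φR_n ≈ 99.4 kips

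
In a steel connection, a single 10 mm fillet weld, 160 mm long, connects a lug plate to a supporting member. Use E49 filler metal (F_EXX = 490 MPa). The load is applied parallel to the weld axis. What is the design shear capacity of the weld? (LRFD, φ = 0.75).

Effective throat t_e = 0.707 × 10 = 7.07 mm.
Total length L = 160 mm; A_we = 7.07 × 160 = 1131 mm².
F_nw = 0.6 F_EXX = 0.6 × 490 = 294 MPa.
φR_n = 0.75 × 294 × 1131 × 10⁻³ = 249.4 kN.

φR_n ≈ 249 kN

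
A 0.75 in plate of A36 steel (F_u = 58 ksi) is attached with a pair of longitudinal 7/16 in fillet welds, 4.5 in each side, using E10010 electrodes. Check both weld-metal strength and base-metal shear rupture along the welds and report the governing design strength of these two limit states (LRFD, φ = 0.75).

φR_n ≈ 125 kips (weld metal governs)

E100XX → F_EXX = 100 ksi.
t_e = 0.707 × 0.4375 = 0.3093 in; L = 9 in.
Weld metal: φR_n = 0.75 × 0.6 × 100 × 0.3093 × 9 = 125.3 kips.
Base metal (shear rupture): φR_n = 0.75 × 0.6 × 58 × 0.75 × 9 = 176.2 kips.
Governing: weld metal.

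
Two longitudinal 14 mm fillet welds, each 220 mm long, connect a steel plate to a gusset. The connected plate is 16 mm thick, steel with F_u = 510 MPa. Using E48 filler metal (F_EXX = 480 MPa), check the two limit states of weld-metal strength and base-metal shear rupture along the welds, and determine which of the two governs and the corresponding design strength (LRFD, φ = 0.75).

t_e = 0.707 × 14 = 9.898 mm; L = 440 mm.
Weld metal: φR_n = 0.75 × 0.6 × 480 × 9.898 × 440 × 10⁻³ = 940.7 kN.
Base metal (shear rupture): φR_n = 0.75 × 0.6 × 510 × 16 × 440 × 10⁻³ = 1616 kN.
Governing: weld metal.

φR_n ≈ 941 kN (weld metal governs)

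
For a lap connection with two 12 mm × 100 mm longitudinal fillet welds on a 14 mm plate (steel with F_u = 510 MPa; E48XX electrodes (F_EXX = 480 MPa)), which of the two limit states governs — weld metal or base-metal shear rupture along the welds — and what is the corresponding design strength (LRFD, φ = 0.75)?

φR_n ≈ 367 kN (weld metal governs)

t_e = 0.707 × 12 = 8.484 mm; L = 200 mm.
Weld metal: φR_n = 0.75 × 0.6 × 480 × 8.484 × 200 × 10⁻³ = 366.5 kN.
Base metal (shear rupture): φR_n = 0.75 × 0.6 × 510 × 14 × 200 × 10⁻³ = 642.6 kN.
Governing: weld metal.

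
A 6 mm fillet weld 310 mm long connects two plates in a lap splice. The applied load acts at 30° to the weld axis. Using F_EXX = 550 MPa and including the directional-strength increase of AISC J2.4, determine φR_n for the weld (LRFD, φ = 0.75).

t_e = 0.707 × 6 = 4.242 mm; A_we = 4.242 × 310 = 1315 mm².
Directional factor: 1.0 + 0.5 sin^1.5(30°) = 1.177.
F_nw = 0.6 × 550 × 1.177 = 388.3 MPa.
φR_n = 0.75 × 388.3 × 1315 × 10⁻³ = 383 kN.

φR_n ≈ 383 kN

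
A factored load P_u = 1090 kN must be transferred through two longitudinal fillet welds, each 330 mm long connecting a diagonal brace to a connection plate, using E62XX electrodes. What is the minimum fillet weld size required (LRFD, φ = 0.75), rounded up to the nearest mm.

w = 9 mm

E62XX → F_EXX = 620 MPa.
Total weld length L = 660 mm.
Required throat t_e = P_u / (φ × 0.6 F_EXX × L) = 1090 / (0.75 × 0.6 × 620 × 660 × 10⁻³) = 5.919 mm.
Required leg w = t_e / 0.707 = 8.373 mm → use 9 mm.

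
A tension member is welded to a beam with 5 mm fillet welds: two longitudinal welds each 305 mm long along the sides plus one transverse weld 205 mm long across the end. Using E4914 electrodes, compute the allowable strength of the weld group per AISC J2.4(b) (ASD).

E49XX → F_EXX = 490 MPa.
t_e = 0.707 × 5 = 3.535 mm.
R_nwl = 0.6 × 490 × 3.535 × 610 × 10⁻³ = 634 kN (longitudinal, 2 welds).
R_nwt = 0.6 × 490 × 3.535 × 205 × 10⁻³ = 213.1 kN (transverse, base value).
(i) R_nwl + R_nwt = 847 kN; (ii) 0.85 R_nwl + 1.5 R_nwt = 858.5 kN.
R_n = max = 858.5 kN [governs: (ii)]; R_n/Ω = 429.2 kN.

R_n/Ω ≈ 429 kN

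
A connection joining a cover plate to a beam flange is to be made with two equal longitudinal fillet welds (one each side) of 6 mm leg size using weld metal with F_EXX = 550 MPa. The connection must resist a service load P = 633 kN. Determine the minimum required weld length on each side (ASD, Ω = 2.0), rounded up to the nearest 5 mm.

L = 455 mm on each side

Throat t_e = 0.707 × 6 = 4.242 mm.
r_n/Ω = (0.6 × 550 × 4.242) / 2.0 = 699.9 N/mm = 0.6999 kN/mm.
L_req = P / (r_n/Ω) = 633 / 0.6999 = 904.4 mm total.
Per side: 904.4 / 2 = 452.2 mm.
Round up → use L = 455 mm on each side.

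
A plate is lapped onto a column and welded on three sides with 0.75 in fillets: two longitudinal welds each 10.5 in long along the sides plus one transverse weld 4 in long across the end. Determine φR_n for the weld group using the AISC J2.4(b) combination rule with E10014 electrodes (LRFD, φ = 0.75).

E100XX → F_EXX = 100 ksi.
t_e = 0.707 × 0.75 = 0.5302 in.
R_nwl = 0.6 × 100 × 0.5302 × 21 = 668.1 kip (longitudinal, 2 welds).
R_nwt = 0.6 × 100 × 0.5302 × 4 = 127.3 kip (transverse, base value).
(i) R_nwl + R_nwt = 795.4 kip; (ii) 0.85 R_nwl + 1.5 R_nwt = 758.8 kip.
R_n = max = 795.4 kip [governs: (i)]; φR_n = 596.5 kip.

φR_n ≈ 597 kip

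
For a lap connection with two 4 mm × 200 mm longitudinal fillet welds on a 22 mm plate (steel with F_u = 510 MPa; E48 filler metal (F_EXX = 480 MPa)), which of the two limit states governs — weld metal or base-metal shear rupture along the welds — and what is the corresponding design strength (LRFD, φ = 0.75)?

t_e = 0.707 × 4 = 2.828 mm; L = 400 mm.
Weld metal: φR_n = 0.75 × 0.6 × 480 × 2.828 × 400 × 10⁻³ = 244.3 kN.
Base metal (shear rupture): φR_n = 0.75 × 0.6 × 510 × 22 × 400 × 10⁻³ = 2020 kN.
Governing: weld metal.

φR_n ≈ 244 kN (weld metal governs)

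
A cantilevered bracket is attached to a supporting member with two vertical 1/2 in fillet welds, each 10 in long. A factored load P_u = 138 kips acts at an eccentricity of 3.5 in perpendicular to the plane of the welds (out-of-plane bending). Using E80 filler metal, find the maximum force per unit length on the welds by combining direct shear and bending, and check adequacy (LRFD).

E80XX → F_EXX = 80 ksi.
L_w = 2 × 10 = 20 in; section modulus (unit throat) S = 2 × L²/6 = 33.33 in².
Direct shear f_v = P/L_w = 138/20 = 6.9 kip/in.
Moment M = P × e = 138 × 3.5 = 483 kip·in; bending f_b = M/S = 14.49 kip/in.
f_max = √(f_v² + f_b²) = √(6.9² + 14.49²) = 16.05 kip/in.
φr_n = 0.75 × 0.6 × 80 × (0.707 × 0.5) = 12.73 kip/in → NOT adequate.

f_max ≈ 16 kip/in; NOT adequate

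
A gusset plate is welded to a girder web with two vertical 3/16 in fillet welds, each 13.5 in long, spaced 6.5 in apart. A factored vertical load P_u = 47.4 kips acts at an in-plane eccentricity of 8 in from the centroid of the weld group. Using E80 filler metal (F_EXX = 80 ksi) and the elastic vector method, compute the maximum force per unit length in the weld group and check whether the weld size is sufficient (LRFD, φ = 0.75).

f_max ≈ 5.1 kip/in; NOT adequate

Total weld length L_w = 27 in. Treat welds as unit-width lines.
Polar moment about centroid: J = 2[d³/12 + d(b/2)²] = 2[13.5³/12 + 13.5×3.25²] = 695.2 in³.
Direct shear f_v = P/L_w = 47.4 / 27 = 1.756 kip/in (vertical).
Torsion M = P·e = 47.4 × 8 = 379.2 kip·in.
Critical point at (x, y) = (3.25, 6.75) from centroid. f_tx = M·y/J = 3.682 kip/in; f_ty = M·x/J = 1.773 kip/in.
Resultant f_max = √[f_tx² + (f_v + f_ty)²] = √[3.682² + (1.756 + 1.773)²] = 5.099 kip/in.
Capacity per unit length: φr_n = 0.75 × 0.6 × 80 × (0.707 × 0.1875) = 4.772 kip/in.
5.099 > 4.772 → NOT adequate.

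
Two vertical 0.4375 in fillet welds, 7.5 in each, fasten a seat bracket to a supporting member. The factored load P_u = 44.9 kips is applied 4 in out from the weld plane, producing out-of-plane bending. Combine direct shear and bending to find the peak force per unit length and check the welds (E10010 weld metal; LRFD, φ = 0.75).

f_max ≈ 10 kip/in; adequate

E100XX → F_EXX = 100 ksi.
L_w = 2 × 7.5 = 15 in; section modulus (unit throat) S = 2 × L²/6 = 18.75 in².
Direct shear f_v = P/L_w = 44.9/15 = 2.993 kip/in.
Moment M = P × e = 44.9 × 4 = 179.6 kip·in; bending f_b = M/S = 9.579 kip/in.
f_max = √(f_v² + f_b²) = √(2.993² + 9.579²) = 10.04 kip/in.
φr_n = 0.75 × 0.6 × 100 × (0.707 × 0.4375) = 13.92 kip/in → adequate.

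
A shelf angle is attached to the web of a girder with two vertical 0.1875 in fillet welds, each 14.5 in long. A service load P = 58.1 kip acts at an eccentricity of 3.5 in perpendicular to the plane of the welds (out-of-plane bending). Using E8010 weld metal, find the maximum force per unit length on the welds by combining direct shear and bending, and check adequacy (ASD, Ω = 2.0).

f_max ≈ 3.53 kip/in; NOT adequate

E80XX → F_EXX = 80 ksi.
L_w = 2 × 14.5 = 29 in; section modulus (unit throat) S = 2 × L²/6 = 70.08 in².
Direct shear f_v = P/L_w = 58.1/29 = 2.003 kip/in.
Moment M = P × e = 58.1 × 3.5 = 203.35 kip·in; bending f_b = M/S = 2.902 kip/in.
f_max = √(f_v² + f_b²) = √(2.003² + 2.902²) = 3.526 kip/in.
r_n/Ω = (1/2.0) × 0.6 × 80 × (0.707 × 0.1875) = 3.181 kip/in → NOT adequate.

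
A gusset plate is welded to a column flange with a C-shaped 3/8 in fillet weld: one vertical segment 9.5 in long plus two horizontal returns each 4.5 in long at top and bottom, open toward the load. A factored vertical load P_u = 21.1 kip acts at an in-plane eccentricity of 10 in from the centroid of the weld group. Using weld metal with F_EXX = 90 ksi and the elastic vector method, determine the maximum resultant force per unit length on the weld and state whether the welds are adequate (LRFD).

Total weld length L_w = 18.5 in. Treat welds as unit-width lines.
Centroid: x̄ = 2×4.5×2.25 / 18.5 = 1.095 in from the vertical weld.
Polar moment about centroid: J = I_x + I_y = [9.5³/12 + 2×4.5×4.75²] + [9.5×1.095² + 2(4.5³/12 + 4.5×1.155²)] = 313.1 in³.
Direct shear f_v = P/L_w = 21.1 / 18.5 = 1.141 kip/in (vertical).
Torsion M = P·e = 21.1 × 10 = 211 kip·in.
Critical point at (x, y) = (3.405, 4.75) from centroid. f_tx = M·y/J = 3.201 kip/in; f_ty = M·x/J = 2.295 kip/in.
Resultant f_max = √[f_tx² + (f_v + f_ty)²] = √[3.201² + (1.141 + 2.295)²] = 4.696 kip/in.
Capacity per unit length: φr_n = 0.75 × 0.6 × 90 × (0.707 × 0.375) = 10.74 kip/in.
4.696 ≤ 10.74 → adequate.

f_max ≈ 4.7 kip/in; adequate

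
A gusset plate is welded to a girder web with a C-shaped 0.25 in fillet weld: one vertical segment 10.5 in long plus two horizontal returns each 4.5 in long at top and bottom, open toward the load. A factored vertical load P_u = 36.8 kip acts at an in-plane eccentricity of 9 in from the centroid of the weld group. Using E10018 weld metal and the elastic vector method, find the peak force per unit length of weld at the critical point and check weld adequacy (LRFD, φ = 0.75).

E100XX → F_EXX = 100 ksi.
Total weld length L_w = 19.5 in. Treat welds as unit-width lines.
Centroid: x̄ = 2×4.5×2.25 / 19.5 = 1.038 in from the vertical weld.
Polar moment about centroid: J = I_x + I_y = [10.5³/12 + 2×4.5×5.25²] + [10.5×1.038² + 2(4.5³/12 + 4.5×1.212²)] = 384.3 in³.
Direct shear f_v = P/L_w = 36.8 / 19.5 = 1.887 kip/in (vertical).
Torsion M = P·e = 36.8 × 9 = 331.2 kip·in.
Critical point at (x, y) = (3.462, 5.25) from centroid. f_tx = M·y/J = 4.525 kip/in; f_ty = M·x/J = 2.984 kip/in.
Resultant f_max = √[f_tx² + (f_v + f_ty)²] = √[4.525² + (1.887 + 2.984)²] = 6.648 kip/in.
Capacity per unit length: φr_n = 0.75 × 0.6 × 100 × (0.707 × 0.25) = 7.954 kip/in.
6.648 ≤ 7.954 → adequate.

f_max ≈ 6.65 kip/in; adequate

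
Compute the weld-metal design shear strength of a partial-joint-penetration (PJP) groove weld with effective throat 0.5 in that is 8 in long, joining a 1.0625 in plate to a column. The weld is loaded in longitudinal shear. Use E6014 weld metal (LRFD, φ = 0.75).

E60XX → F_EXX = 60 ksi.
Effective throat (given) t_e = 0.5 in.
A_we = 0.5 × 8 = 4 in².
F_nw = 0.6 F_EXX = 36 ksi.
φR_n = 0.75 × 36 × 4 = 108 kip.

φR_n ≈ 108 kip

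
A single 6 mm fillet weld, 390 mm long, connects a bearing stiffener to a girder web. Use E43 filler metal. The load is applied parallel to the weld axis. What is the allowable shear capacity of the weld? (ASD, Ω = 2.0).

E43XX → F_EXX = 430 MPa.
Effective throat t_e = 0.707 × 6 = 4.242 mm.
Total length L = 390 mm; A_we = 4.242 × 390 = 1654 mm².
F_nw = 0.6 F_EXX = 0.6 × 430 = 258 MPa.
R_n = 258 × 1654 × 10⁻³ = 426.8 kN; R_n/Ω = 426.8/2.0 = 213.4 kN.

R_n/Ω ≈ 213 kN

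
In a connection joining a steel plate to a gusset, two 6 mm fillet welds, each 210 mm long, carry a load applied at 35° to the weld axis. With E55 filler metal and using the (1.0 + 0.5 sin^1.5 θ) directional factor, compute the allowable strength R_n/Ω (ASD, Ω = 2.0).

E55XX → F_EXX = 550 MPa.
t_e = 0.707 × 6 = 4.242 mm; A_we = 4.242 × 420 = 1782 mm².
Directional factor: 1.0 + 0.5 sin^1.5(35°) = 1.217.
F_nw = 0.6 × 550 × 1.217 = 401.7 MPa.
R_n/Ω = (401.7 × 1782) / 2.0 × 10⁻³ = 357.8 kN.

R_n/Ω ≈ 358 kN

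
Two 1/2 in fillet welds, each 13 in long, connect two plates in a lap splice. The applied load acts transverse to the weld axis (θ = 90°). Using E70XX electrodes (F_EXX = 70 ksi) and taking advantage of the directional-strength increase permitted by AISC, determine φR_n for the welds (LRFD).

φR_n ≈ 434 kips

t_e = 0.707 × 0.5 = 0.3535 in; A_we = 0.3535 × 26 = 9.191 in².
Directional factor: 1.0 + 0.5 sin^1.5(90°) = 1.5.
F_nw = 0.6 × 70 × 1.5 = 63 ksi.
φR_n = 0.75 × 63 × 9.191 = 434.3 kips.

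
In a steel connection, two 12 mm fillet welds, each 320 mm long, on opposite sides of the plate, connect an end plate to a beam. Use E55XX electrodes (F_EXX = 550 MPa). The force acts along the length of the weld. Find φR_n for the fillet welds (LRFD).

φR_n ≈ 1340 kN

Effective throat t_e = 0.707 × 12 = 8.484 mm.
Total length L = 640 mm; A_we = 8.484 × 640 = 5430 mm².
F_nw = 0.6 F_EXX = 0.6 × 550 = 330 MPa.
φR_n = 0.75 × 330 × 5430 × 10⁻³ = 1344 kN.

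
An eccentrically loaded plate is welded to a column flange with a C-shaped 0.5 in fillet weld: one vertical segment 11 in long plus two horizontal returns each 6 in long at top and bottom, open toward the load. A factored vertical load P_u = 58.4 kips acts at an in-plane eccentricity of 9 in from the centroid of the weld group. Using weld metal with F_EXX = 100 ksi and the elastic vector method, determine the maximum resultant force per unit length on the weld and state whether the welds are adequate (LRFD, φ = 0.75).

Total weld length L_w = 23 in. Treat welds as unit-width lines.
Centroid: x̄ = 2×6×3 / 23 = 1.565 in from the vertical weld.
Polar moment about centroid: J = I_x + I_y = [11³/12 + 2×6×5.5²] + [11×1.565² + 2(6³/12 + 6×1.435²)] = 561.6 in³.
Direct shear f_v = P/L_w = 58.4 / 23 = 2.539 kip/in (vertical).
Torsion M = P·e = 58.4 × 9 = 525.6 kip·in.
Critical point at (x, y) = (4.435, 5.5) from centroid. f_tx = M·y/J = 5.148 kip/in; f_ty = M·x/J = 4.151 kip/in.
Resultant f_max = √[f_tx² + (f_v + f_ty)²] = √[5.148² + (2.539 + 4.151)²] = 8.441 kip/in.
Capacity per unit length: φr_n = 0.75 × 0.6 × 100 × (0.707 × 0.5) = 15.91 kip/in.
8.441 ≤ 15.91 → adequate.

f_max ≈ 8.44 kip/in; adequate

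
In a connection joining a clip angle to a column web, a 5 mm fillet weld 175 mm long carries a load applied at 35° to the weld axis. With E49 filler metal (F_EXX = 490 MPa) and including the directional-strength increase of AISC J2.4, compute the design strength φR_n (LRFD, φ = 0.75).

φR_n ≈ 166 kN

t_e = 0.707 × 5 = 3.535 mm; A_we = 3.535 × 175 = 618.6 mm².
Directional factor: 1.0 + 0.5 sin^1.5(35°) = 1.217.
F_nw = 0.6 × 490 × 1.217 = 357.9 MPa.
φR_n = 0.75 × 357.9 × 618.6 × 10⁻³ = 166 kN.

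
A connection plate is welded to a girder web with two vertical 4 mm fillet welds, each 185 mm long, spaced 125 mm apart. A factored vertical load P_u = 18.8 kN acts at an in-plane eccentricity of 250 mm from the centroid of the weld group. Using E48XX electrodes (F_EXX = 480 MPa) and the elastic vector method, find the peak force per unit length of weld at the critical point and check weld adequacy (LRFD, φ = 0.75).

f_max ≈ 242 N/mm; adequate

Total weld length L_w = 370 mm. Treat welds as unit-width lines.
Polar moment about centroid: J = 2[d³/12 + d(b/2)²] = 2[185³/12 + 185×62.5²] = 2501000 mm³.
Direct shear f_v = P/L_w = 18.8×10³ / 370 = 50.81 N/mm (vertical).
Torsion M = P·e = 18.8×10³ × 250 = 4700000 N·mm.
Critical point at (x, y) = (62.5, 92.5) from centroid. f_tx = M·y/J = 173.9 N/mm; f_ty = M·x/J = 117.5 N/mm.
Resultant f_max = √[f_tx² + (f_v + f_ty)²] = √[173.9² + (50.81 + 117.5)²] = 242 N/mm.
Capacity per unit length: φr_n = 0.75 × 0.6 × 480 × (0.707 × 4) = 610.8 N/mm.
242 ≤ 610.8 → adequate.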